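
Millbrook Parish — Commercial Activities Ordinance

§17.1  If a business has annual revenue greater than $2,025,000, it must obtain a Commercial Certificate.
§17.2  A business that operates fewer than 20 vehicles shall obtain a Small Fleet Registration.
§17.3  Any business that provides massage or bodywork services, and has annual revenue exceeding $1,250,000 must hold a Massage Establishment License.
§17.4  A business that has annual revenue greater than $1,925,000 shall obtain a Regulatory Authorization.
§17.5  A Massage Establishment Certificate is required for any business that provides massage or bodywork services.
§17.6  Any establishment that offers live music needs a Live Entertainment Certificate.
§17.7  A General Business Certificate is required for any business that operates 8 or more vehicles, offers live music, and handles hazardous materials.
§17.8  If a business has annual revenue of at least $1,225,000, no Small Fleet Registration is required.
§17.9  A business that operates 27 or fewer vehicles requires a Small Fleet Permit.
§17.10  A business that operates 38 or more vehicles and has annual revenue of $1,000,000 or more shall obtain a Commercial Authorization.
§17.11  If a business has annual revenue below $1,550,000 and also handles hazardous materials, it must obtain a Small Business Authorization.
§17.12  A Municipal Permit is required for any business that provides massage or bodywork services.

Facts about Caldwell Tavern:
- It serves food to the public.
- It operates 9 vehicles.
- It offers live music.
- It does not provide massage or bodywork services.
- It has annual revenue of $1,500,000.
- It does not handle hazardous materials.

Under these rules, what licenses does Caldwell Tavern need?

§17.1 revenue $1,500,000 ≤ $2,025,000 → Commercial Certificate not required.
§17.2 vehicles 9 < 20 → Small Fleet Registration required.
§17.3 does not provide massage or bodywork services; revenue $1,500,000 > $1,250,000 → Massage Establishment License not required.
§17.4 revenue $1,500,000 ≤ $1,925,000 → Regulatory Authorization not required.
§17.5 does not provide massage or bodywork services → Massage Establishment Certificate not required.
§17.6 offers live music → Live Entertainment Certificate required.
§17.7 vehicles 9 ≥ 8; offers live music; does not handle hazardous materials → General Business Certificate not required.
§17.8 revenue $1,500,000 ≥ $1,225,000 → exempt from Small Fleet Registration.
§17.9 vehicles 9 ≤ 27 → Small Fleet Permit required.
§17.10 vehicles 9 < 38; revenue $1,500,000 ≥ $1,000,000 → Commercial Authorization not required.
§17.11 revenue $1,500,000 < $1,550,000; does not handle hazardous materials → Small Business Authorization not required.
§17.12 does not provide massage or bodywork services → Municipal Permit not required.

Live Entertainment Certificate, Small Fleet Permit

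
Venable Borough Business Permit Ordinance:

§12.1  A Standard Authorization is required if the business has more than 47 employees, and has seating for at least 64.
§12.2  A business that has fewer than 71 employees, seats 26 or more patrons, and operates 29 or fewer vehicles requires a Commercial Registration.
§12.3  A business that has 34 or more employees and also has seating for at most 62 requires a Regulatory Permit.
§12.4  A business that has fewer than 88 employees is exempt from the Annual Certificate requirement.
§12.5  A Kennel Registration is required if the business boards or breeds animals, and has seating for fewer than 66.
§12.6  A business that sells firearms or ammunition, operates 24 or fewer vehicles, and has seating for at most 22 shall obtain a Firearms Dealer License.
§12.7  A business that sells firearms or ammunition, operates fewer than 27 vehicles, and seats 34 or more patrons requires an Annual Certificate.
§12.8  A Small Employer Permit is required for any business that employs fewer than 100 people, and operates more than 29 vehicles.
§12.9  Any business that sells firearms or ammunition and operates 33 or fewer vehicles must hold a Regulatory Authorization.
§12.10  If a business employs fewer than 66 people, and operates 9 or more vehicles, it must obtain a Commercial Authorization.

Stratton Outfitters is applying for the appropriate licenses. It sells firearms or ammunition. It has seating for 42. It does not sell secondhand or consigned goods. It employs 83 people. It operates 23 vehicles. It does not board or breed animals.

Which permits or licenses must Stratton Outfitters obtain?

§12.1 employees 83 > 47; seating 42 < 64 → Standard Authorization not required.
§12.2 employees 83 ≥ 71; seating 42 ≥ 26; vehicles 23 ≤ 29 → Commercial Registration not required.
§12.3 employees 83 ≥ 34; seating 42 ≤ 62 → Regulatory Permit required.
§12.4 employees 83 < 88 → exempt from Annual Certificate.
§12.5 does not board or breed animals; seating 42 < 66 → Kennel Registration not required.
§12.6 sells firearms or ammunition; vehicles 23 ≤ 24; seating 42 > 22 → Firearms Dealer License not required.
§12.7 sells firearms or ammunition; vehicles 23 < 27; seating 42 ≥ 34 → Annual Certificate required.
§12.8 employees 83 < 100; vehicles 23 ≤ 29 → Small Employer Permit not required.
§12.9 sells firearms or ammunition; vehicles 23 ≤ 33 → Regulatory Authorization required.
§12.10 employees 83 ≥ 66; vehicles 23 ≥ 9 → Commercial Authorization not required.

Regulatory Authorization, Regulatory Permit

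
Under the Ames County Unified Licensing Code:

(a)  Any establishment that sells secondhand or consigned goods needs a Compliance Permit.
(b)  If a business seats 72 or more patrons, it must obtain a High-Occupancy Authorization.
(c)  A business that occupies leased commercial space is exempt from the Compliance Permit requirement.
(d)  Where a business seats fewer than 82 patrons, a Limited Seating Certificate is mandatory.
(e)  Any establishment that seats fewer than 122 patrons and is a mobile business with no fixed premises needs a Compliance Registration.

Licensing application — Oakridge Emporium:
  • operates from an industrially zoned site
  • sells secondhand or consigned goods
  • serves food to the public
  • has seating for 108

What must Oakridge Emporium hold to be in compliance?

(a) sells secondhand or consigned goods → Compliance Permit required.
(b) seating 108 ≥ 72 → High-Occupancy Authorization required.
(c) operates from an industrially zoned site (not: occupies leased commercial space) → Compliance Permit exemption does not apply.
(d) seating 108 ≥ 82 → Limited Seating Certificate not required.
(e) seating 108 < 122; operates from an industrially zoned site (not: is a mobile business with no fixed premises) → Compliance Registration not required.

Compliance Permit, High-Occupancy Authorization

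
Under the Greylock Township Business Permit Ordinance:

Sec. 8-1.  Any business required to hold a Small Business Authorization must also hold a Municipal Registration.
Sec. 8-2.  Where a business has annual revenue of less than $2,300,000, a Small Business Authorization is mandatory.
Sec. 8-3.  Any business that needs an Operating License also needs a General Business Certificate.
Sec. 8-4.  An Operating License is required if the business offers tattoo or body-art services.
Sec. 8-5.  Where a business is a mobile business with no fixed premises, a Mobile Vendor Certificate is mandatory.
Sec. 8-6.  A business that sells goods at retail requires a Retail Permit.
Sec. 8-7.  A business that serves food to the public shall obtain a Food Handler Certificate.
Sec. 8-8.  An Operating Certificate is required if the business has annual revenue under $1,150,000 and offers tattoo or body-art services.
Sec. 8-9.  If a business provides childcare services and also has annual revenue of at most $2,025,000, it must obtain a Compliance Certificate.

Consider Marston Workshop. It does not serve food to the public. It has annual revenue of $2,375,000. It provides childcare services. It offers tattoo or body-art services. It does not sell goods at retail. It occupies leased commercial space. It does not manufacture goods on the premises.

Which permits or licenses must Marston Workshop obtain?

Sec. 8-1. Small Business Authorization is not required → no effect.
Sec. 8-2. revenue $2,375,000 ≥ $2,300,000 → Small Business Authorization not required.
Sec. 8-3. Operating License is required → General Business Certificate also required.
Sec. 8-4. offers tattoo or body-art services → Operating License required.
Sec. 8-5. occupies leased commercial space (not: is a mobile business with no fixed premises) → Mobile Vendor Certificate not required.
Sec. 8-6. does not sell goods at retail → Retail Permit not required.
Sec. 8-7. does not serve food to the public → Food Handler Certificate not required.
Sec. 8-8. revenue $2,375,000 ≥ $1,150,000; offers tattoo or body-art services → Operating Certificate not required.
Sec. 8-9. provides childcare services; revenue $2,375,000 > $2,025,000 → Compliance Certificate not required.

General Business Certificate, Operating License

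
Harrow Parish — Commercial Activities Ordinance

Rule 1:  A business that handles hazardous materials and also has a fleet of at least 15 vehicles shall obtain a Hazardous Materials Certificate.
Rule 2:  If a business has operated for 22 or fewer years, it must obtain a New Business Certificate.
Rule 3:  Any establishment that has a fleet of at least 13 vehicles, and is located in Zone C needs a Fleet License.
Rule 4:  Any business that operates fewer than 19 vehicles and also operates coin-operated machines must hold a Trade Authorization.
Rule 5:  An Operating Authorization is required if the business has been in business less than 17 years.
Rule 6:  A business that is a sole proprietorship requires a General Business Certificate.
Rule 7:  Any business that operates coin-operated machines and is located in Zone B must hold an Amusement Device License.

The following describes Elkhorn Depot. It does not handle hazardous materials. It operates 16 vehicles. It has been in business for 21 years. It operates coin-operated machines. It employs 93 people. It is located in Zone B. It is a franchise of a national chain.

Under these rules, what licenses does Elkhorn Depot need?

Amusement Device License, New Business Certificate, Trade Authorization

Rule 1: does not handle hazardous materials; vehicles 16 ≥ 15 → Hazardous Materials Certificate not required.
Rule 2: years in business 21 ≤ 22 → New Business Certificate required.
Rule 3: vehicles 16 ≥ 13; is located in Zone B (not: is located in Zone C) → Fleet License not required.
Rule 4: vehicles 16 < 19; operates coin-operated machines → Trade Authorization required.
Rule 5: years in business 21 ≥ 17 → Operating Authorization not required.
Rule 6: is a franchise of a national chain (not: is a sole proprietorship) → General Business Certificate not required.
Rule 7: operates coin-operated machines; is located in Zone B → Amusement Device License required.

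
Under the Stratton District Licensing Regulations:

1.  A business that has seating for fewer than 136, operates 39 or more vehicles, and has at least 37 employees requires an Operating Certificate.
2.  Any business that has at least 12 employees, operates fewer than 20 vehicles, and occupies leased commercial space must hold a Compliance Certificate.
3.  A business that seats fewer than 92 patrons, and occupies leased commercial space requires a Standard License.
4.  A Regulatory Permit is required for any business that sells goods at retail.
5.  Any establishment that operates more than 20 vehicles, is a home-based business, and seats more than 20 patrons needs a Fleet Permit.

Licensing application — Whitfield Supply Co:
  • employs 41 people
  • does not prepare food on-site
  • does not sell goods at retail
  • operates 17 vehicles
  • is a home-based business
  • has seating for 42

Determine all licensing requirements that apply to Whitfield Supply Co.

None

1. seating 42 < 136; vehicles 17 < 39; employees 41 ≥ 37 → Operating Certificate not required.
2. employees 41 ≥ 12; vehicles 17 < 20; is a home-based business (not: occupies leased commercial space) → Compliance Certificate not required.
3. seating 42 < 92; is a home-based business (not: occupies leased commercial space) → Standard License not required.
4. does not sell goods at retail → Regulatory Permit not required.
5. vehicles 17 ≤ 20; is a home-based business; seating 42 > 20 → Fleet Permit not required.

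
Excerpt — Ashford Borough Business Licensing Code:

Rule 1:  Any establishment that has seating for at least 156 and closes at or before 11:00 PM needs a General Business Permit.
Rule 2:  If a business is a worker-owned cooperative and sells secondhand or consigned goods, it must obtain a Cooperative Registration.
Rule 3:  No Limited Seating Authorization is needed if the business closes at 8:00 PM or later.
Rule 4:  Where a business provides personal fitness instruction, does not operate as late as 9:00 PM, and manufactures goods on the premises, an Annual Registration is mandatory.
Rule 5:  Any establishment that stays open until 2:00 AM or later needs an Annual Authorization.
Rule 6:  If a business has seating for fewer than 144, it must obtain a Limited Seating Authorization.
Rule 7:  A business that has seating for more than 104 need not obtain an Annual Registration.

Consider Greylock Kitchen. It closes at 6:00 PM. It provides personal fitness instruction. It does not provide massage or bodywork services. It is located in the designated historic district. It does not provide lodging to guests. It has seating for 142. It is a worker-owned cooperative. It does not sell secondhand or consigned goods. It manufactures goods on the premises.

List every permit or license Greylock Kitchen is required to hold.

Rule 1: seating 142 < 156; closes 6:00 PM, at/before 11:00 PM → General Business Permit not required.
Rule 2: is a worker-owned cooperative; does not sell secondhand or consigned goods → Cooperative Registration not required.
Rule 3: closes 6:00 PM, at/before 8:00 PM → Limited Seating Authorization exemption does not apply.
Rule 4: provides personal fitness instruction; closes 6:00 PM, at/before 9:00 PM; manufactures goods on the premises → Annual Registration required.
Rule 5: closes 6:00 PM, at/before 2:00 AM → Annual Authorization not required.
Rule 6: seating 142 < 144 → Limited Seating Authorization required.
Rule 7: seating 142 > 104 → exempt from Annual Registration.

Limited Seating Authorization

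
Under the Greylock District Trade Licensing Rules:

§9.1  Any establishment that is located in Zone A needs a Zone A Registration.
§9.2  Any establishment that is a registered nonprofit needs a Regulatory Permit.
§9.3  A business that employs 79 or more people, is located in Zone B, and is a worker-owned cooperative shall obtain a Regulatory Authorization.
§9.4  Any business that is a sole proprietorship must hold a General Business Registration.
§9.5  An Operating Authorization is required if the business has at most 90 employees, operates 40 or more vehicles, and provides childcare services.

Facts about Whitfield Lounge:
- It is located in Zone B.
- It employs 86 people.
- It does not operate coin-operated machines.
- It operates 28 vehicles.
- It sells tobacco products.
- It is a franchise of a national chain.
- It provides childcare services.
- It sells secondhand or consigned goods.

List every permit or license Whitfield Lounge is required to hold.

§9.1 is located in Zone B (not: is located in Zone A) → Zone A Registration not required.
§9.2 is a franchise of a national chain (not: is a registered nonprofit) → Regulatory Permit not required.
§9.3 employees 86 ≥ 79; is located in Zone B; is a franchise of a national chain (not: is a worker-owned cooperative) → Regulatory Authorization not required.
§9.4 is a franchise of a national chain (not: is a sole proprietorship) → General Business Registration not required.
§9.5 employees 86 ≤ 90; vehicles 28 < 40; provides childcare services → Operating Authorization not required.

None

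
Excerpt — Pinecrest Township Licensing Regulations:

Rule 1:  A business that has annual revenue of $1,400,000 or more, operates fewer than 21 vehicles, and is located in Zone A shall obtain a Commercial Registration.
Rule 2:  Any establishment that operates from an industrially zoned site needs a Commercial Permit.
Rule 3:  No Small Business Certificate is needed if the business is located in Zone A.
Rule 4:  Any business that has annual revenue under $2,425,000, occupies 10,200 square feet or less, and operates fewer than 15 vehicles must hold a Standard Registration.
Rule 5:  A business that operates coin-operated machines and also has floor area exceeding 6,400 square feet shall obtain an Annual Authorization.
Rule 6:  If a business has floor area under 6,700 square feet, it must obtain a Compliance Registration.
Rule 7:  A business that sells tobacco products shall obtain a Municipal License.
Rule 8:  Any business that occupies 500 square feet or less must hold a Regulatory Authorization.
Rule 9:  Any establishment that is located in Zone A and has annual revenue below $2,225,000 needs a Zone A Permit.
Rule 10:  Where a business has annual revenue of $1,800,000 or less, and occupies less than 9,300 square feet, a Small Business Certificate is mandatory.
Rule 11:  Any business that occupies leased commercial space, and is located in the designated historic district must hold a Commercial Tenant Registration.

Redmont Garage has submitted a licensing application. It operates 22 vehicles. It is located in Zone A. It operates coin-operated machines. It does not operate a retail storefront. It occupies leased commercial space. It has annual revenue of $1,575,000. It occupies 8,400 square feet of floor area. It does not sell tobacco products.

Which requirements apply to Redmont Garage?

Rule 1: revenue $1,575,000 ≥ $1,400,000; vehicles 22 ≥ 21; is located in Zone A → Commercial Registration not required.
Rule 2: occupies leased commercial space (not: operates from an industrially zoned site) → Commercial Permit not required.
Rule 3: is located in Zone A → exempt from Small Business Certificate.
Rule 4: revenue $1,575,000 < $2,425,000; floor area 8,400 square feet ≤ 10,200 square feet; vehicles 22 ≥ 15 → Standard Registration not required.
Rule 5: operates coin-operated machines; floor area 8,400 square feet > 6,400 square feet → Annual Authorization required.
Rule 6: floor area 8,400 square feet ≥ 6,700 square feet → Compliance Registration not required.
Rule 7: does not sell tobacco products → Municipal License not required.
Rule 8: floor area 8,400 square feet > 500 square feet → Regulatory Authorization not required.
Rule 9: is located in Zone A; revenue $1,575,000 < $2,225,000 → Zone A Permit required.
Rule 10: revenue $1,575,000 ≤ $1,800,000; floor area 8,400 square feet < 9,300 square feet → Small Business Certificate required.
Rule 11: occupies leased commercial space; is located in Zone A (not: is located in the designated historic district) → Commercial Tenant Registration not required.

Annual Authorization, Zone A Permit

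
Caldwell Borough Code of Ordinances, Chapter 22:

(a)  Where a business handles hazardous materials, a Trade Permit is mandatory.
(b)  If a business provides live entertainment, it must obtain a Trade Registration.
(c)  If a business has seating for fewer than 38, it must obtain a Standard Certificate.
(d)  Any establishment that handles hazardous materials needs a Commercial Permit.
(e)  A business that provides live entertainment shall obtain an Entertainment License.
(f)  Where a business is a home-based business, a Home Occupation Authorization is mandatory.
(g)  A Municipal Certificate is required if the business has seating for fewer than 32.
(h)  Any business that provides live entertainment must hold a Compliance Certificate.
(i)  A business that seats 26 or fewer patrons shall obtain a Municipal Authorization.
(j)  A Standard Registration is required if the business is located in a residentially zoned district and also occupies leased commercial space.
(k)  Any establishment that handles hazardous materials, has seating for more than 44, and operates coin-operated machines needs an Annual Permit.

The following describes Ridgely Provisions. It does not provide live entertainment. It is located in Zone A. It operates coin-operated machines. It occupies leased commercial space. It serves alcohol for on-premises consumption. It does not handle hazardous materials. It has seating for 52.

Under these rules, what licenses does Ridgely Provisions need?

(a) does not handle hazardous materials → Trade Permit not required.
(b) does not provide live entertainment → Trade Registration not required.
(c) seating 52 ≥ 38 → Standard Certificate not required.
(d) does not handle hazardous materials → Commercial Permit not required.
(e) does not provide live entertainment → Entertainment License not required.
(f) occupies leased commercial space (not: is a home-based business) → Home Occupation Authorization not required.
(g) seating 52 ≥ 32 → Municipal Certificate not required.
(h) does not provide live entertainment → Compliance Certificate not required.
(i) seating 52 > 26 → Municipal Authorization not required.
(j) is located in Zone A (not: is located in a residentially zoned district); occupies leased commercial space → Standard Registration not required.
(k) does not handle hazardous materials; seating 52 > 44; operates coin-operated machines → Annual Permit not required.

None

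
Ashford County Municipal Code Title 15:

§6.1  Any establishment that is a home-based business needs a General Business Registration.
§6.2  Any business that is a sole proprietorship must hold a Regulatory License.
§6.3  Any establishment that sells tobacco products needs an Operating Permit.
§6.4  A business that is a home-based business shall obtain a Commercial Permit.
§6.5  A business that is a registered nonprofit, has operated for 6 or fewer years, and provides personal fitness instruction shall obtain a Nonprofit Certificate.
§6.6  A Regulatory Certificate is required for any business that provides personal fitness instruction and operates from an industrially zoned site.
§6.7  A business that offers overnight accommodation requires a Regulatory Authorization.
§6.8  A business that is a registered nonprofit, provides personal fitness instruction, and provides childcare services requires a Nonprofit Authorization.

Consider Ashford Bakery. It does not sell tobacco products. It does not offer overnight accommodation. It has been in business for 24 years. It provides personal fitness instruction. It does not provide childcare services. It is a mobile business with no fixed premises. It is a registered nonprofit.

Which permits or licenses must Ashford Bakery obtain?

None

§6.1 is a mobile business with no fixed premises (not: is a home-based business) → General Business Registration not required.
§6.2 is a registered nonprofit (not: is a sole proprietorship) → Regulatory License not required.
§6.3 does not sell tobacco products → Operating Permit not required.
§6.4 is a mobile business with no fixed premises (not: is a home-based business) → Commercial Permit not required.
§6.5 is a registered nonprofit; years in business 24 > 6; provides personal fitness instruction → Nonprofit Certificate not required.
§6.6 provides personal fitness instruction; is a mobile business with no fixed premises (not: operates from an industrially zoned site) → Regulatory Certificate not required.
§6.7 does not offer overnight accommodation → Regulatory Authorization not required.
§6.8 is a registered nonprofit; provides personal fitness instruction; does not provide childcare services → Nonprofit Authorization not required.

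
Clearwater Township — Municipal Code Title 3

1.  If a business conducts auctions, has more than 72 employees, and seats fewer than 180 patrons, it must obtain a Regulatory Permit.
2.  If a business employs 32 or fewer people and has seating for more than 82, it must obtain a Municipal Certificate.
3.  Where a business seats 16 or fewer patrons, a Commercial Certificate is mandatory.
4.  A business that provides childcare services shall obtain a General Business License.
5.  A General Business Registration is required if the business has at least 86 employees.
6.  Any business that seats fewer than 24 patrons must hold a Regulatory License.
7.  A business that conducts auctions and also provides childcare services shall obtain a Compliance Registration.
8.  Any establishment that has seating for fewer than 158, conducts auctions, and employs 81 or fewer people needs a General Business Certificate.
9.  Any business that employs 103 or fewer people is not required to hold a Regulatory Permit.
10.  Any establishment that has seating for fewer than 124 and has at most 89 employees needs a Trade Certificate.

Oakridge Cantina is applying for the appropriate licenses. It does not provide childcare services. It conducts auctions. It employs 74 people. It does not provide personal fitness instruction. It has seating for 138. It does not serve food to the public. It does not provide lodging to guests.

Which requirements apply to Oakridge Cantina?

1. conducts auctions; employees 74 > 72; seating 138 < 180 → Regulatory Permit required.
2. employees 74 > 32; seating 138 > 82 → Municipal Certificate not required.
3. seating 138 > 16 → Commercial Certificate not required.
4. does not provide childcare services → General Business License not required.
5. employees 74 < 86 → General Business Registration not required.
6. seating 138 ≥ 24 → Regulatory License not required.
7. conducts auctions; does not provide childcare services → Compliance Registration not required.
8. seating 138 < 158; conducts auctions; employees 74 ≤ 81 → General Business Certificate required.
9. employees 74 ≤ 103 → exempt from Regulatory Permit.
10. seating 138 ≥ 124; employees 74 ≤ 89 → Trade Certificate not required.

General Business Certificate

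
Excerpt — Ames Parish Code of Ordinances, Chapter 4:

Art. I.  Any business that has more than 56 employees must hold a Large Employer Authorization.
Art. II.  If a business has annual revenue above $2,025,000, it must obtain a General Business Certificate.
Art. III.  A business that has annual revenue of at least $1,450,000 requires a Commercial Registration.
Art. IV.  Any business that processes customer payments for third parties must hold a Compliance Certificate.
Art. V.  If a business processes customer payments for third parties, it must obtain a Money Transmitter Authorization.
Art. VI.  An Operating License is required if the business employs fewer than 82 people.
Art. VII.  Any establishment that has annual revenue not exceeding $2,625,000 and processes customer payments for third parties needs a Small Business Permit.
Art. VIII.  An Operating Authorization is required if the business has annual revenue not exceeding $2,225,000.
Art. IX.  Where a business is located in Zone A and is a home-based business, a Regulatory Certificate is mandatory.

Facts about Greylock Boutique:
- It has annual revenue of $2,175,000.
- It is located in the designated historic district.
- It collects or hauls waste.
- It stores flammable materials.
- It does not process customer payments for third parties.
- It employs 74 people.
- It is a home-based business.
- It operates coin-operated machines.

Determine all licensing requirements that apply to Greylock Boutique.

Commercial Registration, General Business Certificate, Large Employer Authorization, Operating Authorization, Operating License

Art. I. employees 74 > 56 → Large Employer Authorization required.
Art. II. revenue $2,175,000 > $2,025,000 → General Business Certificate required.
Art. III. revenue $2,175,000 ≥ $1,450,000 → Commercial Registration required.
Art. IV. does not process customer payments for third parties → Compliance Certificate not required.
Art. V. does not process customer payments for third parties → Money Transmitter Authorization not required.
Art. VI. employees 74 < 82 → Operating License required.
Art. VII. revenue $2,175,000 ≤ $2,625,000; does not process customer payments for third parties → Small Business Permit not required.
Art. VIII. revenue $2,175,000 ≤ $2,225,000 → Operating Authorization required.
Art. IX. is located in the designated historic district (not: is located in Zone A); is a home-based business → Regulatory Certificate not required.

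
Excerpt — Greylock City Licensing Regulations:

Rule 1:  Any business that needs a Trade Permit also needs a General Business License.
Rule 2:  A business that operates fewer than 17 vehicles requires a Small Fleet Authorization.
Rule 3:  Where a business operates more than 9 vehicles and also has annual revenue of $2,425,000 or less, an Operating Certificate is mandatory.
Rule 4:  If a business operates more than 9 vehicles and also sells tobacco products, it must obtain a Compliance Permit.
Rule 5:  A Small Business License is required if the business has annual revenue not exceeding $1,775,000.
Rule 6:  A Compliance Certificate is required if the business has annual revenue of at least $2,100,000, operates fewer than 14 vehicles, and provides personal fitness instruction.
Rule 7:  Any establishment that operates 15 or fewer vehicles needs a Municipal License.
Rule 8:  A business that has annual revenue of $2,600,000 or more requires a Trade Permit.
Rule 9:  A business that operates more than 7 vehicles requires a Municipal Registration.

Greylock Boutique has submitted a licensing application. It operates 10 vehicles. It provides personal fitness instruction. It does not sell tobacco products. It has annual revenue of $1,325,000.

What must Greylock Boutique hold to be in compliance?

Municipal License, Municipal Registration, Operating Certificate, Small Business License, Small Fleet Authorization

Rule 1: Trade Permit is not required → no effect.
Rule 2: vehicles 10 < 17 → Small Fleet Authorization required.
Rule 3: vehicles 10 > 9; revenue $1,325,000 ≤ $2,425,000 → Operating Certificate required.
Rule 4: vehicles 10 > 9; does not sell tobacco products → Compliance Permit not required.
Rule 5: revenue $1,325,000 ≤ $1,775,000 → Small Business License required.
Rule 6: revenue $1,325,000 < $2,100,000; vehicles 10 < 14; provides personal fitness instruction → Compliance Certificate not required.
Rule 7: vehicles 10 ≤ 15 → Municipal License required.
Rule 8: revenue $1,325,000 < $2,600,000 → Trade Permit not required.
Rule 9: vehicles 10 > 7 → Municipal Registration required.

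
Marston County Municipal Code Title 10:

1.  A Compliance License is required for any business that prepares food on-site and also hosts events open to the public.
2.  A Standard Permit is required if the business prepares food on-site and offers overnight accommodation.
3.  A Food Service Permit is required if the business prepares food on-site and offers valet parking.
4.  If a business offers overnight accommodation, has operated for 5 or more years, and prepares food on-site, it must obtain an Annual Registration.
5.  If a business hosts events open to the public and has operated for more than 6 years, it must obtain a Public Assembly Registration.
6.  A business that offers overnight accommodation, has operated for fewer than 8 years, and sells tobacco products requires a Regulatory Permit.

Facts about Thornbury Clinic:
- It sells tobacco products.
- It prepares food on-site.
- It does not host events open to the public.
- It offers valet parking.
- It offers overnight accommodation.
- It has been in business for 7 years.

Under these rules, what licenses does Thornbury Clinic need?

Annual Registration, Food Service Permit, Regulatory Permit, Standard Permit

1. prepares food on-site; does not host events open to the public → Compliance License not required.
2. prepares food on-site; offers overnight accommodation → Standard Permit required.
3. prepares food on-site; offers valet parking → Food Service Permit required.
4. offers overnight accommodation; years in business 7 ≥ 5; prepares food on-site → Annual Registration required.
5. does not host events open to the public; years in business 7 > 6 → Public Assembly Registration not required.
6. offers overnight accommodation; years in business 7 < 8; sells tobacco products → Regulatory Permit required.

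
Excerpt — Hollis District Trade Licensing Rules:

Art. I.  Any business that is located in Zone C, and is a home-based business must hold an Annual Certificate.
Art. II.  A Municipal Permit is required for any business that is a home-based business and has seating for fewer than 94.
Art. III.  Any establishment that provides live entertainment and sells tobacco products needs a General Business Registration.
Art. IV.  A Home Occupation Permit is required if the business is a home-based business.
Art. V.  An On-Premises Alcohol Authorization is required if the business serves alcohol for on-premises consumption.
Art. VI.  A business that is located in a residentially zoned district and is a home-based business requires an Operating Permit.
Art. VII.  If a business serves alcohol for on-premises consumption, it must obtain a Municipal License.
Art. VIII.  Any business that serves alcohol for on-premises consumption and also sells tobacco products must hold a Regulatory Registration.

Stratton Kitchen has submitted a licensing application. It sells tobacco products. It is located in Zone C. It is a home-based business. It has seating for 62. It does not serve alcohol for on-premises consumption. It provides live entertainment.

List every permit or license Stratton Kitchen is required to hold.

Art. I. is located in Zone C; is a home-based business → Annual Certificate required.
Art. II. is a home-based business; seating 62 < 94 → Municipal Permit required.
Art. III. provides live entertainment; sells tobacco products → General Business Registration required.
Art. IV. is a home-based business → Home Occupation Permit required.
Art. V. does not serve alcohol for on-premises consumption → On-Premises Alcohol Authorization not required.
Art. VI. is located in Zone C (not: is located in a residentially zoned district); is a home-based business → Operating Permit not required.
Art. VII. does not serve alcohol for on-premises consumption → Municipal License not required.
Art. VIII. does not serve alcohol for on-premises consumption; sells tobacco products → Regulatory Registration not required.

Annual Certificate, General Business Registration, Home Occupation Permit, Municipal Permit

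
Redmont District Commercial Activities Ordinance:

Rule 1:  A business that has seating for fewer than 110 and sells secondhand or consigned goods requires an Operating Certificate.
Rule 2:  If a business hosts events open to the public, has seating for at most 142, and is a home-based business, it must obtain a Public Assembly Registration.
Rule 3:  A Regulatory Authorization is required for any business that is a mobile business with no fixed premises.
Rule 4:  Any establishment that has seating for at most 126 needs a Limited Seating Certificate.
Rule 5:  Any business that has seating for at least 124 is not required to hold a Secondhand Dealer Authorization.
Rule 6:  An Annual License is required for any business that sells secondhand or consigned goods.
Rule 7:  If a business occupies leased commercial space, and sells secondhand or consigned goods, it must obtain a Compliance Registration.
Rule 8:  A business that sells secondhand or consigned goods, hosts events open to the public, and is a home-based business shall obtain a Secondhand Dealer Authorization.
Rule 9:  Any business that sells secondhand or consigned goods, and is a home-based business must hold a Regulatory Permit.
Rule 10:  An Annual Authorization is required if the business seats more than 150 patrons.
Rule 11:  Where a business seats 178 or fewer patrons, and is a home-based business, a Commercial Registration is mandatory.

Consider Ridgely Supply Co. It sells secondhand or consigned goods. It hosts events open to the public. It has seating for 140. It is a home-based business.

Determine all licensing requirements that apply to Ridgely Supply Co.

Annual License, Commercial Registration, Public Assembly Registration, Regulatory Permit

Rule 1: seating 140 ≥ 110; sells secondhand or consigned goods → Operating Certificate not required.
Rule 2: hosts events open to the public; seating 140 ≤ 142; is a home-based business → Public Assembly Registration required.
Rule 3: is a home-based business (not: is a mobile business with no fixed premises) → Regulatory Authorization not required.
Rule 4: seating 140 > 126 → Limited Seating Certificate not required.
Rule 5: seating 140 ≥ 124 → exempt from Secondhand Dealer Authorization.
Rule 6: sells secondhand or consigned goods → Annual License required.
Rule 7: is a home-based business (not: occupies leased commercial space); sells secondhand or consigned goods → Compliance Registration not required.
Rule 8: sells secondhand or consigned goods; hosts events open to the public; is a home-based business → Secondhand Dealer Authorization required.
Rule 9: sells secondhand or consigned goods; is a home-based business → Regulatory Permit required.
Rule 10: seating 140 ≤ 150 → Annual Authorization not required.
Rule 11: seating 140 ≤ 178; is a home-based business → Commercial Registration required.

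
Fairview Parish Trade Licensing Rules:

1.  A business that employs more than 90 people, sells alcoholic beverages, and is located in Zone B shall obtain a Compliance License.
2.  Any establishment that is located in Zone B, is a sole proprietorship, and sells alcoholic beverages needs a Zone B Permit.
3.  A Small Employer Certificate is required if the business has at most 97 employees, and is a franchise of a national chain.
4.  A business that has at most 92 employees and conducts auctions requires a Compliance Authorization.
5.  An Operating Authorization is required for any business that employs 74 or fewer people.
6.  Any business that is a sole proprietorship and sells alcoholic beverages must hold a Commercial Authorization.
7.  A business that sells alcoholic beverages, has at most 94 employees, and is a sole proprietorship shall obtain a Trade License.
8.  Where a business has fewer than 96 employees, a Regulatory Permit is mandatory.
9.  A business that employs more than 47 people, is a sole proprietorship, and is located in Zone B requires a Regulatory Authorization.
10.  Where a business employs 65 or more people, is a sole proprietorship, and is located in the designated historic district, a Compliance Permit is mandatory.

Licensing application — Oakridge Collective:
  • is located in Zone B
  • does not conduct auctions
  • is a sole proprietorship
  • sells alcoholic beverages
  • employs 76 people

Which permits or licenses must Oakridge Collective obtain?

1. employees 76 ≤ 90; sells alcoholic beverages; is located in Zone B → Compliance License not required.
2. is located in Zone B; is a sole proprietorship; sells alcoholic beverages → Zone B Permit required.
3. employees 76 ≤ 97; is a sole proprietorship (not: is a franchise of a national chain) → Small Employer Certificate not required.
4. employees 76 ≤ 92; does not conduct auctions → Compliance Authorization not required.
5. employees 76 > 74 → Operating Authorization not required.
6. is a sole proprietorship; sells alcoholic beverages → Commercial Authorization required.
7. sells alcoholic beverages; employees 76 ≤ 94; is a sole proprietorship → Trade License required.
8. employees 76 < 96 → Regulatory Permit required.
9. employees 76 > 47; is a sole proprietorship; is located in Zone B → Regulatory Authorization required.
10. employees 76 ≥ 65; is a sole proprietorship; is located in Zone B (not: is located in the designated historic district) → Compliance Permit not required.

Commercial Authorization, Regulatory Authorization, Regulatory Permit, Trade License, Zone B Permit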